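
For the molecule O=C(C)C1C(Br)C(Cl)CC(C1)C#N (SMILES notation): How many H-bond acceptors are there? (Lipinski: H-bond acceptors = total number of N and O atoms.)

N atoms: 1; O atoms: 1.
Lipinski HBA = 1 + 1 = 2.

2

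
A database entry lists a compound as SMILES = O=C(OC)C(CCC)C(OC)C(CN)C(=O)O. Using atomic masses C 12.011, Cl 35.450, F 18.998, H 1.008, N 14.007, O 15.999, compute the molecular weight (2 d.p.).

First, the molecular formula is C11H21NO5 (counting implicit H from valence).
  C: 11 × 12.011 = 132.121
  H: 21 × 1.008 = 21.168
  N: 1 × 14.007 = 14.007
  O: 5 × 15.999 = 79.995
Sum: 11×12.011 + 21×1.008 + 1×14.007 + 5×15.999 = 247.291 → 247.29 g/mol.

247.29 g/mol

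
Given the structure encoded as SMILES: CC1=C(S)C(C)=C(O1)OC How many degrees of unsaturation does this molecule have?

Molecular formula: C7H10O2S.
DoU = (2C + 2 + N − H − X) / 2, where X is the halogen count and O/S are ignored.
    = (2·7 + 2 + 0 − 10 − 0) / 2 = 6 / 2 = 3.

3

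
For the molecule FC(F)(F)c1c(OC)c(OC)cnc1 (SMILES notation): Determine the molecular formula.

C8H8F3NO2

Walk through each heavy atom and fill implicit hydrogens from standard valence (C 4, N 3, O 2, S 2, halogen 1); for lowercase aromatic atoms, an aromatic c carries 1 H when it has two neighbours and 0 H with three, and aromatic n carries 0 H:
  atom 1: F (halogen, monovalent) → 0 H
  atom 2: C, bond orders sum to 4 (valence 4) → 0 H
  atom 3: F (halogen, monovalent) → 0 H
  atom 4: F (halogen, monovalent) → 0 H
  atom 5: aromatic c, 3 neighbours → 0 H
  atom 6: aromatic c, 3 neighbours → 0 H
  atom 7: O, bond orders sum to 2 (valence 2) → 0 H
  atom 8: C, bond orders sum to 1 (valence 4) → 3 H
  atom 9: aromatic c, 3 neighbours → 0 H
  atom 10: O, bond orders sum to 2 (valence 2) → 0 H
  atom 11: C, bond orders sum to 1 (valence 4) → 3 H
  atom 12: aromatic c, 2 neighbours → 1 H
  atom 13: aromatic n, 2 neighbours → 0 H
  atom 14: aromatic c, 2 neighbours → 1 H
Totals → C:8, H:8, F:3, N:1, O:2.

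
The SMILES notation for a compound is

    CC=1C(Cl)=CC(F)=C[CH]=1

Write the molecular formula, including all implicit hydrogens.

Walk through each heavy atom and fill implicit hydrogens from standard valence (C 4, N 3, O 2, S 2, halogen 1):
  atom 1: C, bond orders sum to 1 (valence 4) → 3 H
  atom 2: C, bond orders sum to 4 (valence 4) → 0 H
  atom 3: C, bond orders sum to 4 (valence 4) → 0 H
  atom 4: Cl (halogen, monovalent) → 0 H
  atom 5: C, bond orders sum to 3 (valence 4) → 1 H
  atom 6: C, bond orders sum to 4 (valence 4) → 0 H
  atom 7: F (halogen, monovalent) → 0 H
  atom 8: C, bond orders sum to 3 (valence 4) → 1 H
  atom 9: C with explicit H count 1
Totals → C:7, H:6, Cl:1, F:1.

C7H6ClF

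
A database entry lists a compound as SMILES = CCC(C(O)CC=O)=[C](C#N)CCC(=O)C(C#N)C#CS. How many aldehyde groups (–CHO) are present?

1

The aldehyde motif appears at heavy-atom position 7 in the SMILES.
Other groups present: 1 alkene, 1 alkyne, 1 hydroxyl, 1 ketone, 2 nitrile, 1 thiol.
Aldehyde count: 1.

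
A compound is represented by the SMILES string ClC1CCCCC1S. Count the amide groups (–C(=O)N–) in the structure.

0

Scan the SMILES for the amide motif — none present.
Groups that are present: 1 thiol.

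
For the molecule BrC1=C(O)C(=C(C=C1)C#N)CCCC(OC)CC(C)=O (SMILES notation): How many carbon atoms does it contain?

Count every carbon token in the SMILES (each C, including those in ring-closure positions and inside branches).
Carbon count: 15.

15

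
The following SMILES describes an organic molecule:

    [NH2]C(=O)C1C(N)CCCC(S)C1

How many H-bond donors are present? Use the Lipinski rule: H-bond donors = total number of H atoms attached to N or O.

Donors: find every N or O and count the H atoms it carries.
  atom 1 (N): bond orders sum to 1 → 2 H
  atom 3 (O): bond orders sum to 2 → 0 H
  atom 6 (N): bond orders sum to 1 → 2 H
Lipinski HBD = 4.

4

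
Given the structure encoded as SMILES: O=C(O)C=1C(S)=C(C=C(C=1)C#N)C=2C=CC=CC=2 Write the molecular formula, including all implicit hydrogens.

Walk through each heavy atom and fill implicit hydrogens from standard valence (C 4, N 3, O 2, S 2, halogen 1):
  atom 1: O, bond orders sum to 2 (valence 2) → 0 H
  atom 2: C, bond orders sum to 4 (valence 4) → 0 H
  atom 3: O, bond orders sum to 1 (valence 2) → 1 H
  atom 4: C, bond orders sum to 4 (valence 4) → 0 H
  atom 5: C, bond orders sum to 4 (valence 4) → 0 H
  atom 6: S, bond orders sum to 1 (valence 2) → 1 H
  atom 7: C, bond orders sum to 4 (valence 4) → 0 H
  atom 8: C, bond orders sum to 3 (valence 4) → 1 H
  atom 9: C, bond orders sum to 4 (valence 4) → 0 H
  atom 10: C, bond orders sum to 3 (valence 4) → 1 H
  atom 11: C, bond orders sum to 4 (valence 4) → 0 H
  atom 12: N, bond orders sum to 3 (valence 3) → 0 H
  atom 13: C, bond orders sum to 4 (valence 4) → 0 H
  atom 14: C, bond orders sum to 3 (valence 4) → 1 H
  atom 15: C, bond orders sum to 3 (valence 4) → 1 H
  atom 16: C, bond orders sum to 3 (valence 4) → 1 H
  atom 17: C, bond orders sum to 3 (valence 4) → 1 H
  atom 18: C, bond orders sum to 3 (valence 4) → 1 H
Totals → C:14, H:9, N:1, O:2, S:1.
In Hill order: C14H9NO2S.

C14H9NO2S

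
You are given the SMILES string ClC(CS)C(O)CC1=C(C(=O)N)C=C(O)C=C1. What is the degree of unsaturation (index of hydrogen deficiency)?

Molecular formula: C11H14ClNO3S.
DoU = (2C + 2 + N − H − X) / 2, where X is the halogen count and O/S are ignored.
    = (2·11 + 2 + 1 − 14 − 1) / 2 = 10 / 2 = 5.

5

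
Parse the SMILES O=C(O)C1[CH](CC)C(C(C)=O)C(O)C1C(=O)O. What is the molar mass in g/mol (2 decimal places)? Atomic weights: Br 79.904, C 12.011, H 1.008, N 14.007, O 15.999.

244.24 g/mol

First, the molecular formula is C11H16O6 (counting implicit H from valence).
  C: 11 × 12.011 = 132.121
  H: 16 × 1.008 = 16.128
  O: 6 × 15.999 = 95.994
Sum: 11×12.011 + 16×1.008 + 6×15.999 = 244.243 → 244.24 g/mol.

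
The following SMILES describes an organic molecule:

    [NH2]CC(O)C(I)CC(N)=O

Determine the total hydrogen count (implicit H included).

Walk through each heavy atom and fill implicit hydrogens from standard valence (C 4, N 3, O 2, S 2, halogen 1):
  atom 1: N with explicit H count 2
  atom 2: C, bond orders sum to 2 (valence 4) → 2 H
  atom 3: C, bond orders sum to 3 (valence 4) → 1 H
  atom 4: O, bond orders sum to 1 (valence 2) → 1 H
  atom 5: C, bond orders sum to 3 (valence 4) → 1 H
  atom 6: I (halogen, monovalent) → 0 H
  atom 7: C, bond orders sum to 2 (valence 4) → 2 H
  atom 8: C, bond orders sum to 4 (valence 4) → 0 H
  atom 9: N, bond orders sum to 1 (valence 3) → 2 H
  atom 10: O, bond orders sum to 2 (valence 2) → 0 H
Total hydrogens: 11.

11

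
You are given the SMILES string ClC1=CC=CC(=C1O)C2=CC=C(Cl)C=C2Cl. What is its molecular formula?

Walk through each heavy atom and fill implicit hydrogens from standard valence (C 4, N 3, O 2, S 2, halogen 1):
  atom 1: Cl (halogen, monovalent) → 0 H
  atom 2: C, bond orders sum to 4 (valence 4) → 0 H
  atom 3: C, bond orders sum to 3 (valence 4) → 1 H
  atom 4: C, bond orders sum to 3 (valence 4) → 1 H
  atom 5: C, bond orders sum to 3 (valence 4) → 1 H
  atom 6: C, bond orders sum to 4 (valence 4) → 0 H
  atom 7: C, bond orders sum to 4 (valence 4) → 0 H
  atom 8: O, bond orders sum to 1 (valence 2) → 1 H
  atom 9: C, bond orders sum to 4 (valence 4) → 0 H
  atom 10: C, bond orders sum to 3 (valence 4) → 1 H
  atom 11: C, bond orders sum to 3 (valence 4) → 1 H
  atom 12: C, bond orders sum to 4 (valence 4) → 0 H
  atom 13: Cl (halogen, monovalent) → 0 H
  atom 14: C, bond orders sum to 3 (valence 4) → 1 H
  atom 15: C, bond orders sum to 4 (valence 4) → 0 H
  atom 16: Cl (halogen, monovalent) → 0 H
Totals → C:12, H:7, Cl:3, O:1.
In Hill order: C12H7Cl3O.

C12H7Cl3O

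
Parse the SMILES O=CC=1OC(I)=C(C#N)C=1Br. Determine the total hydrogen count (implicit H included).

1

Walk through each heavy atom and fill implicit hydrogens from standard valence (C 4, N 3, O 2, S 2, halogen 1):
  atom 1: O, bond orders sum to 2 (valence 2) → 0 H
  atom 2: C, bond orders sum to 3 (valence 4) → 1 H
  atom 3: C, bond orders sum to 4 (valence 4) → 0 H
  atom 4: O, bond orders sum to 2 (valence 2) → 0 H
  atom 5: C, bond orders sum to 4 (valence 4) → 0 H
  atom 6: I (halogen, monovalent) → 0 H
  atom 7: C, bond orders sum to 4 (valence 4) → 0 H
  atom 8: C, bond orders sum to 4 (valence 4) → 0 H
  atom 9: N, bond orders sum to 3 (valence 3) → 0 H
  atom 10: C, bond orders sum to 4 (valence 4) → 0 H
  atom 11: Br (halogen, monovalent) → 0 H
Total hydrogens: 1.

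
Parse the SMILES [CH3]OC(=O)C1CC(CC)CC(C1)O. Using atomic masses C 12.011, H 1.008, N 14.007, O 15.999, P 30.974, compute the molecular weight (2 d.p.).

First, the molecular formula is C10H18O3 (counting implicit H from valence).
  C: 10 × 12.011 = 120.110
  H: 18 × 1.008 = 18.144
  O: 3 × 15.999 = 47.997
Sum: 10×12.011 + 18×1.008 + 3×15.999 = 186.251 → 186.25 g/mol.

186.25 g/mol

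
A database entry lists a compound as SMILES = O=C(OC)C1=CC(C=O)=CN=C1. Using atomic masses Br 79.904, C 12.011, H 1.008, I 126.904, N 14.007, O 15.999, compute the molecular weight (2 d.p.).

First, the molecular formula is C8H7NO3 (counting implicit H from valence).
  C: 8 × 12.011 = 96.088
  H: 7 × 1.008 = 7.056
  N: 1 × 14.007 = 14.007
  O: 3 × 15.999 = 47.997
Sum: 8×12.011 + 7×1.008 + 1×14.007 + 3×15.999 = 165.148 → 165.15 g/mol.

165.15 g/mol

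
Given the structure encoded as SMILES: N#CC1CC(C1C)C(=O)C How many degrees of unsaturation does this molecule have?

Degree of unsaturation = (number of rings) + (number of π bonds).
Ring closures in the SMILES: 1.
π bonds: 1 double bond (each 1 DoU), 1 triple bond (each 2 DoU) → 3 DoU from unsaturation.
Total DoU = 1 + 3 = 4.

4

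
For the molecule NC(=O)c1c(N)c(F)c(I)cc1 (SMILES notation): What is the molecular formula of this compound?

Walk through each heavy atom and fill implicit hydrogens from standard valence (C 4, N 3, O 2, S 2, halogen 1); for lowercase aromatic atoms, an aromatic c carries 1 H when it has two neighbours and 0 H with three, and aromatic n carries 0 H:
  atom 1: N, bond orders sum to 1 (valence 3) → 2 H
  atom 2: C, bond orders sum to 4 (valence 4) → 0 H
  atom 3: O, bond orders sum to 2 (valence 2) → 0 H
  atom 4: aromatic c, 3 neighbours → 0 H
  atom 5: aromatic c, 3 neighbours → 0 H
  atom 6: N, bond orders sum to 1 (valence 3) → 2 H
  atom 7: aromatic c, 3 neighbours → 0 H
  atom 8: F (halogen, monovalent) → 0 H
  atom 9: aromatic c, 3 neighbours → 0 H
  atom 10: I (halogen, monovalent) → 0 H
  atom 11: aromatic c, 2 neighbours → 1 H
  atom 12: aromatic c, 2 neighbours → 1 H
Totals → C:7, H:6, F:1, I:1, N:2, O:1.

C7H6FIN2O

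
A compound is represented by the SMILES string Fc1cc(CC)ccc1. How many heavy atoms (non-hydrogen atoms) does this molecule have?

9

Every atom symbol written in the SMILES (organic subset) is one heavy atom; implicit H are not written.
Heavy atoms by element → C:8, F:1.
Total: 9.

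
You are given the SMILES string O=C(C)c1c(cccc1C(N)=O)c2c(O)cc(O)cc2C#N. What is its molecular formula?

Walk through each heavy atom and fill implicit hydrogens from standard valence (C 4, N 3, O 2, S 2, halogen 1); for lowercase aromatic atoms, an aromatic c carries 1 H when it has two neighbours and 0 H with three, and aromatic n carries 0 H:
  atom 1: O, bond orders sum to 2 (valence 2) → 0 H
  atom 2: C, bond orders sum to 4 (valence 4) → 0 H
  atom 3: C, bond orders sum to 1 (valence 4) → 3 H
  atom 4: aromatic c, 3 neighbours → 0 H
  atom 5: aromatic c, 3 neighbours → 0 H
  atom 6: aromatic c, 2 neighbours → 1 H
  atom 7: aromatic c, 2 neighbours → 1 H
  atom 8: aromatic c, 2 neighbours → 1 H
  atom 9: aromatic c, 3 neighbours → 0 H
  atom 10: C, bond orders sum to 4 (valence 4) → 0 H
  atom 11: N, bond orders sum to 1 (valence 3) → 2 H
  atom 12: O, bond orders sum to 2 (valence 2) → 0 H
  atom 13: aromatic c, 3 neighbours → 0 H
  atom 14: aromatic c, 3 neighbours → 0 H
  atom 15: O, bond orders sum to 1 (valence 2) → 1 H
  atom 16: aromatic c, 2 neighbours → 1 H
  atom 17: aromatic c, 3 neighbours → 0 H
  atom 18: O, bond orders sum to 1 (valence 2) → 1 H
  atom 19: aromatic c, 2 neighbours → 1 H
  atom 20: aromatic c, 3 neighbours → 0 H
  atom 21: C, bond orders sum to 4 (valence 4) → 0 H
  atom 22: N, bond orders sum to 3 (valence 3) → 0 H
Totals → C:16, H:12, N:2, O:4.
In Hill order: C16H12N2O4.

C16H12N2O4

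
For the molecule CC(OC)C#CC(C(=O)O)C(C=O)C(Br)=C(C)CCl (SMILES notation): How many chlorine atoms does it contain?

1

Scan the SMILES for Cl atoms (remember two-letter symbols like Cl and Br are single atoms).
Chlorine count: 1.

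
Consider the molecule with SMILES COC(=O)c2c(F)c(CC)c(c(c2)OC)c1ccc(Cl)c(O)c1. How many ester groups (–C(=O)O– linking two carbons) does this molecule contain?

The ester motif appears at heavy-atom position 3 in the SMILES.
Other groups present: 1 ether, 1 hydroxyl.
Ester count: 1.

1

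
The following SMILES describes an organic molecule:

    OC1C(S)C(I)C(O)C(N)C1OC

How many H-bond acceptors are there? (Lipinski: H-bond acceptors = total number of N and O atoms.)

N atoms: 1; O atoms: 3.
Lipinski HBA = 1 + 3 = 4.

4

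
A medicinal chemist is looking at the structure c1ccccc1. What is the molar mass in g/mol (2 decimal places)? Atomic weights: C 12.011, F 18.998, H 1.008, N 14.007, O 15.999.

78.11 g/mol

First, the molecular formula is C6H6 (counting implicit H from valence).
  C: 6 × 12.011 = 72.066
  H: 6 × 1.008 = 6.048
Sum: 6×12.011 + 6×1.008 = 78.114 → 78.11 g/mol.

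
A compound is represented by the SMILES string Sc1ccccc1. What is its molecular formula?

Walk through each heavy atom and fill implicit hydrogens from standard valence (C 4, N 3, O 2, S 2, halogen 1); for lowercase aromatic atoms, an aromatic c carries 1 H when it has two neighbours and 0 H with three, and aromatic n carries 0 H:
  atom 1: S, bond orders sum to 1 (valence 2) → 1 H
  atom 2: aromatic c, 3 neighbours → 0 H
  atom 3: aromatic c, 2 neighbours → 1 H
  atom 4: aromatic c, 2 neighbours → 1 H
  atom 5: aromatic c, 2 neighbours → 1 H
  atom 6: aromatic c, 2 neighbours → 1 H
  atom 7: aromatic c, 2 neighbours → 1 H
Totals → C:6, H:6, S:1.

C6H6S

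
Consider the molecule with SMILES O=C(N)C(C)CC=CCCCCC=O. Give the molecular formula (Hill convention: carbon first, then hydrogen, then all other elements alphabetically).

Walk through each heavy atom and fill implicit hydrogens from standard valence (C 4, N 3, O 2, S 2, halogen 1):
  atom 1: O, bond orders sum to 2 (valence 2) → 0 H
  atom 2: C, bond orders sum to 4 (valence 4) → 0 H
  atom 3: N, bond orders sum to 1 (valence 3) → 2 H
  atom 4: C, bond orders sum to 3 (valence 4) → 1 H
  atom 5: C, bond orders sum to 1 (valence 4) → 3 H
  atom 6: C, bond orders sum to 2 (valence 4) → 2 H
  atom 7: C, bond orders sum to 3 (valence 4) → 1 H
  atom 8: C, bond orders sum to 3 (valence 4) → 1 H
  atom 9: C, bond orders sum to 2 (valence 4) → 2 H
  atom 10: C, bond orders sum to 2 (valence 4) → 2 H
  atom 11: C, bond orders sum to 2 (valence 4) → 2 H
  atom 12: C, bond orders sum to 2 (valence 4) → 2 H
  atom 13: C, bond orders sum to 3 (valence 4) → 1 H
  atom 14: O, bond orders sum to 2 (valence 2) → 0 H
Totals → C:11, H:19, N:1, O:2.

C11H19NO2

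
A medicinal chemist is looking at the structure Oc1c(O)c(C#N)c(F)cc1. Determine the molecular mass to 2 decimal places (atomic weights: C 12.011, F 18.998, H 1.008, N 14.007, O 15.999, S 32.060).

First, the molecular formula is C7H4FNO2 (counting implicit H from valence).
  C: 7 × 12.011 = 84.077
  F: 1 × 18.998 = 18.998
  H: 4 × 1.008 = 4.032
  N: 1 × 14.007 = 14.007
  O: 2 × 15.999 = 31.998
Sum: 7×12.011 + 1×18.998 + 4×1.008 + 1×14.007 + 2×15.999 = 153.112 → 153.11 g/mol.

153.11 g/mol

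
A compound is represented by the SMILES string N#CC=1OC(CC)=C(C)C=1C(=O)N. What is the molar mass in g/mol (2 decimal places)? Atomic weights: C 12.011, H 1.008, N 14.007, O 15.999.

178.19 g/mol

First, the molecular formula is C9H10N2O2 (counting implicit H from valence).
  C: 9 × 12.011 = 108.099
  H: 10 × 1.008 = 10.080
  N: 2 × 14.007 = 28.014
  O: 2 × 15.999 = 31.998
Sum: 9×12.011 + 10×1.008 + 2×14.007 + 2×15.999 = 178.191 → 178.19 g/mol.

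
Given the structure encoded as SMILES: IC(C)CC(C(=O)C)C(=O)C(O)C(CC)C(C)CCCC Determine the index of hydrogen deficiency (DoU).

Degree of unsaturation = (number of rings) + (number of π bonds).
Ring closures in the SMILES: 0.
π bonds: 2 double bonds (each 1 DoU) → 2 DoU from unsaturation.
Total DoU = 0 + 2 = 2.

2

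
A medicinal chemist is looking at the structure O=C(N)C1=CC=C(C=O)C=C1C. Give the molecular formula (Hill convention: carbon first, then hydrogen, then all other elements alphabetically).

Walk through each heavy atom and fill implicit hydrogens from standard valence (C 4, N 3, O 2, S 2, halogen 1):
  atom 1: O, bond orders sum to 2 (valence 2) → 0 H
  atom 2: C, bond orders sum to 4 (valence 4) → 0 H
  atom 3: N, bond orders sum to 1 (valence 3) → 2 H
  atom 4: C, bond orders sum to 4 (valence 4) → 0 H
  atom 5: C, bond orders sum to 3 (valence 4) → 1 H
  atom 6: C, bond orders sum to 3 (valence 4) → 1 H
  atom 7: C, bond orders sum to 4 (valence 4) → 0 H
  atom 8: C, bond orders sum to 3 (valence 4) → 1 H
  atom 9: O, bond orders sum to 2 (valence 2) → 0 H
  atom 10: C, bond orders sum to 3 (valence 4) → 1 H
  atom 11: C, bond orders sum to 4 (valence 4) → 0 H
  atom 12: C, bond orders sum to 1 (valence 4) → 3 H
Totals → C:9, H:9, N:1, O:2.
In Hill order: C9H9NO2.

C9H9NO2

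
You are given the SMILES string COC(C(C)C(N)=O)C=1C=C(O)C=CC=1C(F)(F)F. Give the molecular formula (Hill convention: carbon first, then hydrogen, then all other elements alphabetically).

Walk through each heavy atom and fill implicit hydrogens from standard valence (C 4, N 3, O 2, S 2, halogen 1):
  atom 1: C, bond orders sum to 1 (valence 4) → 3 H
  atom 2: O, bond orders sum to 2 (valence 2) → 0 H
  atom 3: C, bond orders sum to 3 (valence 4) → 1 H
  atom 4: C, bond orders sum to 3 (valence 4) → 1 H
  atom 5: C, bond orders sum to 1 (valence 4) → 3 H
  atom 6: C, bond orders sum to 4 (valence 4) → 0 H
  atom 7: N, bond orders sum to 1 (valence 3) → 2 H
  atom 8: O, bond orders sum to 2 (valence 2) → 0 H
  atom 9: C, bond orders sum to 4 (valence 4) → 0 H
  atom 10: C, bond orders sum to 3 (valence 4) → 1 H
  atom 11: C, bond orders sum to 4 (valence 4) → 0 H
  atom 12: O, bond orders sum to 1 (valence 2) → 1 H
  atom 13: C, bond orders sum to 3 (valence 4) → 1 H
  atom 14: C, bond orders sum to 3 (valence 4) → 1 H
  atom 15: C, bond orders sum to 4 (valence 4) → 0 H
  atom 16: C, bond orders sum to 4 (valence 4) → 0 H
  atom 17: F (halogen, monovalent) → 0 H
  atom 18: F (halogen, monovalent) → 0 H
  atom 19: F (halogen, monovalent) → 0 H
Totals → C:12, H:14, F:3, N:1, O:3.
In Hill order: C12H14F3NO3.

C12H14F3NO3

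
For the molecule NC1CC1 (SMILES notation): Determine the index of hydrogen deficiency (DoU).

Degree of unsaturation = (number of rings) + (number of π bonds).
Ring closures in the SMILES: 1.
π bonds: none → 0 DoU from unsaturation.
Total DoU = 1 + 0 = 1.

1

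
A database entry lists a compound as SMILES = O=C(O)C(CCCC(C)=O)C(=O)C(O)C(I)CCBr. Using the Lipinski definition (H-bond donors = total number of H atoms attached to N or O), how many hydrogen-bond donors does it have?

Donors: find every N or O and count the H atoms it carries.
  atom 1 (O): bond orders sum to 2 → 0 H
  atom 3 (O): bond orders sum to 1 → 1 H
  atom 10 (O): bond orders sum to 2 → 0 H
  atom 12 (O): bond orders sum to 2 → 0 H
  atom 14 (O): bond orders sum to 1 → 1 H
Lipinski HBD = 2.

2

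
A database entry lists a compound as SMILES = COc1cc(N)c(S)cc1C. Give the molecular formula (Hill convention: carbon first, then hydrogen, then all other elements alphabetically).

Walk through each heavy atom and fill implicit hydrogens from standard valence (C 4, N 3, O 2, S 2, halogen 1); for lowercase aromatic atoms, an aromatic c carries 1 H when it has two neighbours and 0 H with three, and aromatic n carries 0 H:
  atom 1: C, bond orders sum to 1 (valence 4) → 3 H
  atom 2: O, bond orders sum to 2 (valence 2) → 0 H
  atom 3: aromatic c, 3 neighbours → 0 H
  atom 4: aromatic c, 2 neighbours → 1 H
  atom 5: aromatic c, 3 neighbours → 0 H
  atom 6: N, bond orders sum to 1 (valence 3) → 2 H
  atom 7: aromatic c, 3 neighbours → 0 H
  atom 8: S, bond orders sum to 1 (valence 2) → 1 H
  atom 9: aromatic c, 2 neighbours → 1 H
  atom 10: aromatic c, 3 neighbours → 0 H
  atom 11: C, bond orders sum to 1 (valence 4) → 3 H
Totals → C:8, H:11, N:1, O:1, S:1.

C8H11NOS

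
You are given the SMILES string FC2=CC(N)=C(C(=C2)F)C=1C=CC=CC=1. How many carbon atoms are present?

12

Count every carbon token in the SMILES (each C, including those in ring-closure positions and inside branches).
Carbon count: 12.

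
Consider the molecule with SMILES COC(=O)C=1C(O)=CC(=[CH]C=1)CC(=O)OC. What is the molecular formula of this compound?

Walk through each heavy atom and fill implicit hydrogens from standard valence (C 4, N 3, O 2, S 2, halogen 1):
  atom 1: C, bond orders sum to 1 (valence 4) → 3 H
  atom 2: O, bond orders sum to 2 (valence 2) → 0 H
  atom 3: C, bond orders sum to 4 (valence 4) → 0 H
  atom 4: O, bond orders sum to 2 (valence 2) → 0 H
  atom 5: C, bond orders sum to 4 (valence 4) → 0 H
  atom 6: C, bond orders sum to 4 (valence 4) → 0 H
  atom 7: O, bond orders sum to 1 (valence 2) → 1 H
  atom 8: C, bond orders sum to 3 (valence 4) → 1 H
  atom 9: C, bond orders sum to 4 (valence 4) → 0 H
  atom 10: C with explicit H count 1
  atom 11: C, bond orders sum to 3 (valence 4) → 1 H
  atom 12: C, bond orders sum to 2 (valence 4) → 2 H
  atom 13: C, bond orders sum to 4 (valence 4) → 0 H
  atom 14: O, bond orders sum to 2 (valence 2) → 0 H
  atom 15: O, bond orders sum to 2 (valence 2) → 0 H
  atom 16: C, bond orders sum to 1 (valence 4) → 3 H
Totals → C:11, H:12, O:5.
In Hill order: C11H12O5.

C11H12O5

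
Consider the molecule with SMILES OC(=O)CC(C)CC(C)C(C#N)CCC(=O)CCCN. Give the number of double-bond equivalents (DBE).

Degree of unsaturation = (number of rings) + (number of π bonds).
Ring closures in the SMILES: 0.
π bonds: 2 double bonds (each 1 DoU), 1 triple bond (each 2 DoU) → 4 DoU from unsaturation.
Total DoU = 0 + 4 = 4.

4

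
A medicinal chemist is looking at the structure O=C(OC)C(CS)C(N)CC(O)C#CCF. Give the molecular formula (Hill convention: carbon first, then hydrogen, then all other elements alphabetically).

Walk through each heavy atom and fill implicit hydrogens from standard valence (C 4, N 3, O 2, S 2, halogen 1):
  atom 1: O, bond orders sum to 2 (valence 2) → 0 H
  atom 2: C, bond orders sum to 4 (valence 4) → 0 H
  atom 3: O, bond orders sum to 2 (valence 2) → 0 H
  atom 4: C, bond orders sum to 1 (valence 4) → 3 H
  atom 5: C, bond orders sum to 3 (valence 4) → 1 H
  atom 6: C, bond orders sum to 2 (valence 4) → 2 H
  atom 7: S, bond orders sum to 1 (valence 2) → 1 H
  atom 8: C, bond orders sum to 3 (valence 4) → 1 H
  atom 9: N, bond orders sum to 1 (valence 3) → 2 H
  atom 10: C, bond orders sum to 2 (valence 4) → 2 H
  atom 11: C, bond orders sum to 3 (valence 4) → 1 H
  atom 12: O, bond orders sum to 1 (valence 2) → 1 H
  atom 13: C, bond orders sum to 4 (valence 4) → 0 H
  atom 14: C, bond orders sum to 4 (valence 4) → 0 H
  atom 15: C, bond orders sum to 2 (valence 4) → 2 H
  atom 16: F (halogen, monovalent) → 0 H
Totals → C:10, H:16, F:1, N:1, O:3, S:1.
In Hill order: C10H16FNO3S.

C10H16FNO3S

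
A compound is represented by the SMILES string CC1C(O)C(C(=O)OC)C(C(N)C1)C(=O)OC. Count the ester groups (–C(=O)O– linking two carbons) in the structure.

The ester motif appears at heavy-atom positions 6, 14 in the SMILES.
Other groups present: 1 hydroxyl, 1 primary amine.
Ester count: 2.

2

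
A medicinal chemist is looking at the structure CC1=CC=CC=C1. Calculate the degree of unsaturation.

Molecular formula: C7H8.
DoU = (2C + 2 + N − H − X) / 2, where X is the halogen count and O/S are ignored.
    = (2·7 + 2 + 0 − 8 − 0) / 2 = 8 / 2 = 4.

4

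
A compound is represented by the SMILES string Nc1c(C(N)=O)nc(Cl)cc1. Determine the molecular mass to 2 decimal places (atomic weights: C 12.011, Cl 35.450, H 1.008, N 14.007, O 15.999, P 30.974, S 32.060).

First, the molecular formula is C6H6ClN3O (counting implicit H from valence).
  C: 6 × 12.011 = 72.066
  Cl: 1 × 35.450 = 35.450
  H: 6 × 1.008 = 6.048
  N: 3 × 14.007 = 42.021
  O: 1 × 15.999 = 15.999
Sum: 6×12.011 + 1×35.450 + 6×1.008 + 3×14.007 + 1×15.999 = 171.584 → 171.58 g/mol.

171.58 g/mol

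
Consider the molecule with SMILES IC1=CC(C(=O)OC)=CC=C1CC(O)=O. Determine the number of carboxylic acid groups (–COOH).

1

The carboxylic acid motif appears at heavy-atom position 13 in the SMILES.
Other groups present: 1 ester.
Carboxylic acid count: 1.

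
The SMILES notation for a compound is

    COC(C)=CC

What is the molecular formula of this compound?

Walk through each heavy atom and fill implicit hydrogens from standard valence (C 4, N 3, O 2, S 2, halogen 1):
  atom 1: C, bond orders sum to 1 (valence 4) → 3 H
  atom 2: O, bond orders sum to 2 (valence 2) → 0 H
  atom 3: C, bond orders sum to 4 (valence 4) → 0 H
  atom 4: C, bond orders sum to 1 (valence 4) → 3 H
  atom 5: C, bond orders sum to 3 (valence 4) → 1 H
  atom 6: C, bond orders sum to 1 (valence 4) → 3 H
Totals → C:5, H:10, O:1.
In Hill order: C5H10O.

C5H10O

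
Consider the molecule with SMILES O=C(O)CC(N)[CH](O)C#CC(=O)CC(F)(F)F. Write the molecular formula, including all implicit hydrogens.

Walk through each heavy atom and fill implicit hydrogens from standard valence (C 4, N 3, O 2, S 2, halogen 1):
  atom 1: O, bond orders sum to 2 (valence 2) → 0 H
  atom 2: C, bond orders sum to 4 (valence 4) → 0 H
  atom 3: O, bond orders sum to 1 (valence 2) → 1 H
  atom 4: C, bond orders sum to 2 (valence 4) → 2 H
  atom 5: C, bond orders sum to 3 (valence 4) → 1 H
  atom 6: N, bond orders sum to 1 (valence 3) → 2 H
  atom 7: C with explicit H count 1
  atom 8: O, bond orders sum to 1 (valence 2) → 1 H
  atom 9: C, bond orders sum to 4 (valence 4) → 0 H
  atom 10: C, bond orders sum to 4 (valence 4) → 0 H
  atom 11: C, bond orders sum to 4 (valence 4) → 0 H
  atom 12: O, bond orders sum to 2 (valence 2) → 0 H
  atom 13: C, bond orders sum to 2 (valence 4) → 2 H
  atom 14: C, bond orders sum to 4 (valence 4) → 0 H
  atom 15: F (halogen, monovalent) → 0 H
  atom 16: F (halogen, monovalent) → 0 H
  atom 17: F (halogen, monovalent) → 0 H
Totals → C:9, H:10, F:3, N:1, O:4.

C9H10F3NO4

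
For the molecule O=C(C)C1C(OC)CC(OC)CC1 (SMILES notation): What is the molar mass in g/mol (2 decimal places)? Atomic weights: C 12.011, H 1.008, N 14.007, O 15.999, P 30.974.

186.25 g/mol

First, the molecular formula is C10H18O3 (counting implicit H from valence).
  C: 10 × 12.011 = 120.110
  H: 18 × 1.008 = 18.144
  O: 3 × 15.999 = 47.997
Sum: 10×12.011 + 18×1.008 + 3×15.999 = 186.251 → 186.25 g/mol.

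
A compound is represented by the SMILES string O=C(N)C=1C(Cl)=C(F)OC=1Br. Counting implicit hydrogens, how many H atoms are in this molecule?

Walk through each heavy atom and fill implicit hydrogens from standard valence (C 4, N 3, O 2, S 2, halogen 1):
  atom 1: O, bond orders sum to 2 (valence 2) → 0 H
  atom 2: C, bond orders sum to 4 (valence 4) → 0 H
  atom 3: N, bond orders sum to 1 (valence 3) → 2 H
  atom 4: C, bond orders sum to 4 (valence 4) → 0 H
  atom 5: C, bond orders sum to 4 (valence 4) → 0 H
  atom 6: Cl (halogen, monovalent) → 0 H
  atom 7: C, bond orders sum to 4 (valence 4) → 0 H
  atom 8: F (halogen, monovalent) → 0 H
  atom 9: O, bond orders sum to 2 (valence 2) → 0 H
  atom 10: C, bond orders sum to 4 (valence 4) → 0 H
  atom 11: Br (halogen, monovalent) → 0 H
Total hydrogens: 2.

2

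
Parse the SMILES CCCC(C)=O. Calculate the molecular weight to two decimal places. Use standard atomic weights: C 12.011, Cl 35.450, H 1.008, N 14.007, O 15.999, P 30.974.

86.13 g/mol

First, the molecular formula is C5H10O (counting implicit H from valence).
  C: 5 × 12.011 = 60.055
  H: 10 × 1.008 = 10.080
  O: 1 × 15.999 = 15.999
Sum: 5×12.011 + 10×1.008 + 1×15.999 = 86.134 → 86.13 g/mol.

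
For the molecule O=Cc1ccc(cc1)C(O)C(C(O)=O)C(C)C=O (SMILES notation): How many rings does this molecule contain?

In SMILES, each pair of matching ring-closure digits denotes one ring-closing bond; the number of such bonds equals the number of independent rings.
Ring-closure bonds here: 1.

1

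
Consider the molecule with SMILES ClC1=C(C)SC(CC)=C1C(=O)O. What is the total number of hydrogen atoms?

Walk through each heavy atom and fill implicit hydrogens from standard valence (C 4, N 3, O 2, S 2, halogen 1):
  atom 1: Cl (halogen, monovalent) → 0 H
  atom 2: C, bond orders sum to 4 (valence 4) → 0 H
  atom 3: C, bond orders sum to 4 (valence 4) → 0 H
  atom 4: C, bond orders sum to 1 (valence 4) → 3 H
  atom 5: S, bond orders sum to 2 (valence 2) → 0 H
  atom 6: C, bond orders sum to 4 (valence 4) → 0 H
  atom 7: C, bond orders sum to 2 (valence 4) → 2 H
  atom 8: C, bond orders sum to 1 (valence 4) → 3 H
  atom 9: C, bond orders sum to 4 (valence 4) → 0 H
  atom 10: C, bond orders sum to 4 (valence 4) → 0 H
  atom 11: O, bond orders sum to 2 (valence 2) → 0 H
  atom 12: O, bond orders sum to 1 (valence 2) → 1 H
Total hydrogens: 9.

9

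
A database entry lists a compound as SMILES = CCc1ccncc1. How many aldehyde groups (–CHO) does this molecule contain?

Scan the SMILES for the aldehyde motif — none present.

0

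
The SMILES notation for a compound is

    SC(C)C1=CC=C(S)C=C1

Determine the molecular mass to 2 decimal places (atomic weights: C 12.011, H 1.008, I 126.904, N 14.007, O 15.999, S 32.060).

First, the molecular formula is C8H10S2 (counting implicit H from valence).
  C: 8 × 12.011 = 96.088
  H: 10 × 1.008 = 10.080
  S: 2 × 32.060 = 64.120
Sum: 8×12.011 + 10×1.008 + 2×32.060 = 170.288 → 170.29 g/mol.

170.29 g/mol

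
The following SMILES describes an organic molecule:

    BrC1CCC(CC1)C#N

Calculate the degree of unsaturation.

Molecular formula: C7H10BrN.
DoU = (2C + 2 + N − H − X) / 2, where X is the halogen count and O/S are ignored.
    = (2·7 + 2 + 1 − 10 − 1) / 2 = 6 / 2 = 3.

3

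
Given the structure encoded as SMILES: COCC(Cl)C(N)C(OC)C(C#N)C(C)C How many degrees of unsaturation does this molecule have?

2

Molecular formula: C11H21ClN2O2.
DoU = (2C + 2 + N − H − X) / 2, where X is the halogen count and O/S are ignored.
    = (2·11 + 2 + 2 − 21 − 1) / 2 = 4 / 2 = 2.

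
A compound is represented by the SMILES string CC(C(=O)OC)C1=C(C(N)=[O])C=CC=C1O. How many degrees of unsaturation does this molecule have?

6

Degree of unsaturation = (number of rings) + (number of π bonds).
Ring closures in the SMILES: 1.
π bonds: 5 double bonds (each 1 DoU) → 5 DoU from unsaturation.
Total DoU = 1 + 5 = 6.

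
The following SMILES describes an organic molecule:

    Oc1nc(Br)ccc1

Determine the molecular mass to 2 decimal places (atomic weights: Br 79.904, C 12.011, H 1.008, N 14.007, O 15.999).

First, the molecular formula is C5H4BrNO (counting implicit H from valence).
  Br: 1 × 79.904 = 79.904
  C: 5 × 12.011 = 60.055
  H: 4 × 1.008 = 4.032
  N: 1 × 14.007 = 14.007
  O: 1 × 15.999 = 15.999
Sum: 1×79.904 + 5×12.011 + 4×1.008 + 1×14.007 + 1×15.999 = 173.997 → 174.00 g/mol.

174.00 g/mol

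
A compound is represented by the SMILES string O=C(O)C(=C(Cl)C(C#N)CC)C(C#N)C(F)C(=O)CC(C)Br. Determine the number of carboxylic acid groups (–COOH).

The carboxylic acid motif appears at heavy-atom position 2 in the SMILES.
Other groups present: 1 alkene, 1 ketone, 2 nitrile.
Carboxylic acid count: 1.

1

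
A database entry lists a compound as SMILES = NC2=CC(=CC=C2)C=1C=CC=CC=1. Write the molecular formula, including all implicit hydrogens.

C12H11N

Walk through each heavy atom and fill implicit hydrogens from standard valence (C 4, N 3, O 2, S 2, halogen 1):
  atom 1: N, bond orders sum to 1 (valence 3) → 2 H
  atom 2: C, bond orders sum to 4 (valence 4) → 0 H
  atom 3: C, bond orders sum to 3 (valence 4) → 1 H
  atom 4: C, bond orders sum to 4 (valence 4) → 0 H
  atom 5: C, bond orders sum to 3 (valence 4) → 1 H
  atom 6: C, bond orders sum to 3 (valence 4) → 1 H
  atom 7: C, bond orders sum to 3 (valence 4) → 1 H
  atom 8: C, bond orders sum to 4 (valence 4) → 0 H
  atom 9: C, bond orders sum to 3 (valence 4) → 1 H
  atom 10: C, bond orders sum to 3 (valence 4) → 1 H
  atom 11: C, bond orders sum to 3 (valence 4) → 1 H
  atom 12: C, bond orders sum to 3 (valence 4) → 1 H
  atom 13: C, bond orders sum to 3 (valence 4) → 1 H
Totals → C:12, H:11, N:1.
In Hill order: C12H11N.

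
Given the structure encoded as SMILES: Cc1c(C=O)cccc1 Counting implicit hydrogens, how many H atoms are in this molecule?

Walk through each heavy atom and fill implicit hydrogens from standard valence (C 4, N 3, O 2, S 2, halogen 1); for lowercase aromatic atoms, an aromatic c carries 1 H when it has two neighbours and 0 H with three, and aromatic n carries 0 H:
  atom 1: C, bond orders sum to 1 (valence 4) → 3 H
  atom 2: aromatic c, 3 neighbours → 0 H
  atom 3: aromatic c, 3 neighbours → 0 H
  atom 4: C, bond orders sum to 3 (valence 4) → 1 H
  atom 5: O, bond orders sum to 2 (valence 2) → 0 H
  atom 6: aromatic c, 2 neighbours → 1 H
  atom 7: aromatic c, 2 neighbours → 1 H
  atom 8: aromatic c, 2 neighbours → 1 H
  atom 9: aromatic c, 2 neighbours → 1 H
Total hydrogens: 8.

8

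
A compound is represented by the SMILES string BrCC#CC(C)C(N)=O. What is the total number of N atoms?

1

Scan the SMILES for N atoms (remember two-letter symbols like Cl and Br are single atoms).
Nitrogen count: 1.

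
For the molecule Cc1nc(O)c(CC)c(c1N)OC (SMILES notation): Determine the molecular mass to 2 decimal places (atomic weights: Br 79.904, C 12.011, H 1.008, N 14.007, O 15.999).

First, the molecular formula is C9H14N2O2 (counting implicit H from valence).
  C: 9 × 12.011 = 108.099
  H: 14 × 1.008 = 14.112
  N: 2 × 14.007 = 28.014
  O: 2 × 15.999 = 31.998
Sum: 9×12.011 + 14×1.008 + 2×14.007 + 2×15.999 = 182.223 → 182.22 g/mol.

182.22 g/mol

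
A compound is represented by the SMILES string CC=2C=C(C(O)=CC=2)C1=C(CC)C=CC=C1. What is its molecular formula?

C15H16O

Walk through each heavy atom and fill implicit hydrogens from standard valence (C 4, N 3, O 2, S 2, halogen 1):
  atom 1: C, bond orders sum to 1 (valence 4) → 3 H
  atom 2: C, bond orders sum to 4 (valence 4) → 0 H
  atom 3: C, bond orders sum to 3 (valence 4) → 1 H
  atom 4: C, bond orders sum to 4 (valence 4) → 0 H
  atom 5: C, bond orders sum to 4 (valence 4) → 0 H
  atom 6: O, bond orders sum to 1 (valence 2) → 1 H
  atom 7: C, bond orders sum to 3 (valence 4) → 1 H
  atom 8: C, bond orders sum to 3 (valence 4) → 1 H
  atom 9: C, bond orders sum to 4 (valence 4) → 0 H
  atom 10: C, bond orders sum to 4 (valence 4) → 0 H
  atom 11: C, bond orders sum to 2 (valence 4) → 2 H
  atom 12: C, bond orders sum to 1 (valence 4) → 3 H
  atom 13: C, bond orders sum to 3 (valence 4) → 1 H
  atom 14: C, bond orders sum to 3 (valence 4) → 1 H
  atom 15: C, bond orders sum to 3 (valence 4) → 1 H
  atom 16: C, bond orders sum to 3 (valence 4) → 1 H
Totals → C:15, H:16, O:1.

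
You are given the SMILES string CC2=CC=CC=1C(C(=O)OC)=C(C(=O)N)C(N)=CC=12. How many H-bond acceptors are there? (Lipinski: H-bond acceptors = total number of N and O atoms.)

5

N atoms: 2; O atoms: 3.
Lipinski HBA = 2 + 3 = 5.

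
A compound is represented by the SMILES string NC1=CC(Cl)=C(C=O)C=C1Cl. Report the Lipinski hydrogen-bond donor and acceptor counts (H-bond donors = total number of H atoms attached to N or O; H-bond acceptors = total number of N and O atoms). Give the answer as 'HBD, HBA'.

Donors: find every N or O and count the H atoms it carries.
  atom 1 (N): bond orders sum to 1 → 2 H
  atom 8 (O): bond orders sum to 2 → 0 H
Lipinski HBD = 2.
Acceptors: N atoms = 1, O atoms = 1 → HBA = 2.

2, 2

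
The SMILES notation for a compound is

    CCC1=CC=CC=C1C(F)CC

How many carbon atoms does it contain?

Count every carbon token in the SMILES (each C, including those in ring-closure positions and inside branches).
Carbon count: 11.

11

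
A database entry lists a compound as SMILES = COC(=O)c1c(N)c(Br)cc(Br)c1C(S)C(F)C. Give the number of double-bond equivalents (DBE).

5

Molecular formula: C11H12Br2FNO2S.
DoU = (2C + 2 + N − H − X) / 2, where X is the halogen count and O/S are ignored.
    = (2·11 + 2 + 1 − 12 − 3) / 2 = 10 / 2 = 5.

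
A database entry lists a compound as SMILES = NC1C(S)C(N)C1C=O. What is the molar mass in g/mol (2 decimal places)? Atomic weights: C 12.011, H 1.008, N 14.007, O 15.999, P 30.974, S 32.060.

First, the molecular formula is C5H10N2OS (counting implicit H from valence).
  C: 5 × 12.011 = 60.055
  H: 10 × 1.008 = 10.080
  N: 2 × 14.007 = 28.014
  O: 1 × 15.999 = 15.999
  S: 1 × 32.060 = 32.060
Sum: 5×12.011 + 10×1.008 + 2×14.007 + 1×15.999 + 1×32.060 = 146.208 → 146.21 g/mol.

146.21 g/mol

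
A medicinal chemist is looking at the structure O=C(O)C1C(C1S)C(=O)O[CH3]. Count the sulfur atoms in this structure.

1

Scan the SMILES for S atoms (remember two-letter symbols like Cl and Br are single atoms).
Sulfur count: 1.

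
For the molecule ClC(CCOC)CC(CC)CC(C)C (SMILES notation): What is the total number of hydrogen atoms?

25

Walk through each heavy atom and fill implicit hydrogens from standard valence (C 4, N 3, O 2, S 2, halogen 1):
  atom 1: Cl (halogen, monovalent) → 0 H
  atom 2: C, bond orders sum to 3 (valence 4) → 1 H
  atom 3: C, bond orders sum to 2 (valence 4) → 2 H
  atom 4: C, bond orders sum to 2 (valence 4) → 2 H
  atom 5: O, bond orders sum to 2 (valence 2) → 0 H
  atom 6: C, bond orders sum to 1 (valence 4) → 3 H
  atom 7: C, bond orders sum to 2 (valence 4) → 2 H
  atom 8: C, bond orders sum to 3 (valence 4) → 1 H
  atom 9: C, bond orders sum to 2 (valence 4) → 2 H
  atom 10: C, bond orders sum to 1 (valence 4) → 3 H
  atom 11: C, bond orders sum to 2 (valence 4) → 2 H
  atom 12: C, bond orders sum to 3 (valence 4) → 1 H
  atom 13: C, bond orders sum to 1 (valence 4) → 3 H
  atom 14: C, bond orders sum to 1 (valence 4) → 3 H
Total hydrogens: 25.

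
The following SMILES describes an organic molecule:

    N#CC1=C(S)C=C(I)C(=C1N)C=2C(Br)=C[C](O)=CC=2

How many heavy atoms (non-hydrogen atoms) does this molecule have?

19

Every atom symbol written in the SMILES (organic subset) is one heavy atom; implicit H are not written.
Heavy atoms by element → Br:1, C:13, I:1, N:2, O:1, S:1.
Total: 19.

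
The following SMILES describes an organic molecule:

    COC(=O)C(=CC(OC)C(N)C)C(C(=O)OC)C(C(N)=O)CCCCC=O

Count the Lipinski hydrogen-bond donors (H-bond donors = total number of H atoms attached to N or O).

Donors: find every N or O and count the H atoms it carries.
  atom 2 (O): bond orders sum to 2 → 0 H
  atom 4 (O): bond orders sum to 2 → 0 H
  atom 8 (O): bond orders sum to 2 → 0 H
  atom 11 (N): bond orders sum to 1 → 2 H
  atom 15 (O): bond orders sum to 2 → 0 H
  atom 16 (O): bond orders sum to 2 → 0 H
  atom 20 (N): bond orders sum to 1 → 2 H
  atom 21 (O): bond orders sum to 2 → 0 H
  atom 27 (O): bond orders sum to 2 → 0 H
Lipinski HBD = 4.

4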